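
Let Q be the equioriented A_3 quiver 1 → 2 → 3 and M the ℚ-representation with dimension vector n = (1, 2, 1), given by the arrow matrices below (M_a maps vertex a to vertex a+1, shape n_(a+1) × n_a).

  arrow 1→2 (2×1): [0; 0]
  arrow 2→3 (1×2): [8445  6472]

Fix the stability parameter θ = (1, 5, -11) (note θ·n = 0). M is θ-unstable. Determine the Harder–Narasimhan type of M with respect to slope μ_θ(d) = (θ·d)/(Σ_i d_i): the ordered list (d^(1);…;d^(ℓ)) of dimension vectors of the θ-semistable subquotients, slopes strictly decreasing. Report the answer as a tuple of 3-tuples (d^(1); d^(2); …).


Interval decomposition of M: I[1,1], I[2,2], I[2,3].
HN type (ℓ=3): μ^(1)=5; μ^(2)=1; μ^(3)=-3

((0, 1, 0); (1, 0, 0); (0, 1, 1))


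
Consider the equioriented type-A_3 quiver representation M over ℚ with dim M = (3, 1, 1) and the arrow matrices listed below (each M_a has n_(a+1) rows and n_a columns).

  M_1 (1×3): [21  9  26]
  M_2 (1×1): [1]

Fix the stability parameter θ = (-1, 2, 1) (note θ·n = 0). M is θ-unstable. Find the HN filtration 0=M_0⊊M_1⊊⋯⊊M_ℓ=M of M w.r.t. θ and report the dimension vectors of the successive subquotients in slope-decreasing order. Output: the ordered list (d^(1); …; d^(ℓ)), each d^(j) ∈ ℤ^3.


Barcode: M ≅ I[1,1]^2, I[1,3]. HN layers by μ_θ (2 steps, strictly decreasing):
  μ^(1)=3/2; μ^(2)=-1

((0, 1, 1); (3, 0, 0))


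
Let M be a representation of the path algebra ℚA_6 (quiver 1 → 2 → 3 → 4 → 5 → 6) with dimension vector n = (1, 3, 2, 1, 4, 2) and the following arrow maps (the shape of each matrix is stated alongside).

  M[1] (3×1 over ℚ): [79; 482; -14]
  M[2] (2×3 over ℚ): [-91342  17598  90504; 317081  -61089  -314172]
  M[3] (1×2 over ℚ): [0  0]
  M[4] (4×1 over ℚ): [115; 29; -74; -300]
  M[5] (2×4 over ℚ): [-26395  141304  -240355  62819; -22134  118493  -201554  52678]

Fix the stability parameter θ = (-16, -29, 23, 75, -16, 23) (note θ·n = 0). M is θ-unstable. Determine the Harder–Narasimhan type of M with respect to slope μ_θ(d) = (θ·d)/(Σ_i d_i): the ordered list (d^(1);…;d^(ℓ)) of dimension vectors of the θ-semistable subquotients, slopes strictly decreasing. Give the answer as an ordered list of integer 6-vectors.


Interval decomposition of M: I[1,3], I[2,2]^2, I[3,3], I[4,6], I[5,5]^2, I[5,6].
HN type (ℓ=5): μ^(1)=82/3; μ^(2)=23; μ^(3)=-16; μ^(4)=-45/2; μ^(5)=-29

((0, 0, 0, 1, 1, 1); (0, 0, 2, 0, 0, 1); (0, 0, 0, 0, 3, 0); (1, 1, 0, 0, 0, 0); (0, 2, 0, 0, 0, 0))


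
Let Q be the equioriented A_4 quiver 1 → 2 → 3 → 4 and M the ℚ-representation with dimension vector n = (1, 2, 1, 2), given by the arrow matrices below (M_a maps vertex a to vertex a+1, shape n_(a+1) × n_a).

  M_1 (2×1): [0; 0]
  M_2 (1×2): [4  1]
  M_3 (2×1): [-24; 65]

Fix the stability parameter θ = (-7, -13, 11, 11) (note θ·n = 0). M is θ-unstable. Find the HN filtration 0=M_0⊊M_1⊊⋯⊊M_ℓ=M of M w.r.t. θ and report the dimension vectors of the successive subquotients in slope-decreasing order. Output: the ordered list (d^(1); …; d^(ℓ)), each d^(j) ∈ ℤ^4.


Barcode: M ≅ I[1,1], I[2,2], I[2,4], I[4,4]. HN layers by μ_θ (3 steps, strictly decreasing):
  μ^(1)=11; μ^(2)=-7; μ^(3)=-13

((0, 0, 1, 2); (1, 0, 0, 0); (0, 2, 0, 0))


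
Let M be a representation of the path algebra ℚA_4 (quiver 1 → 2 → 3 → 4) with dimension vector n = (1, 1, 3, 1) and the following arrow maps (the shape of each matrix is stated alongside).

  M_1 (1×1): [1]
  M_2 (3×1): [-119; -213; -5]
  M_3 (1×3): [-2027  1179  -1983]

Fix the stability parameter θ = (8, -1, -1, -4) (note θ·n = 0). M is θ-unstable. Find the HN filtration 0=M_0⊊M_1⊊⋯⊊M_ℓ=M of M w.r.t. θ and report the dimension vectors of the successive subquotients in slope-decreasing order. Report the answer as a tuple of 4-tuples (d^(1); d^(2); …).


Via rank(M_{q-1}∘⋯∘M_p): M ≅ I[1,4], I[3,3]^2.
μ_θ-semistable layers: μ^(1)=1/2; μ^(2)=-1

((1, 1, 1, 1); (0, 0, 2, 0))


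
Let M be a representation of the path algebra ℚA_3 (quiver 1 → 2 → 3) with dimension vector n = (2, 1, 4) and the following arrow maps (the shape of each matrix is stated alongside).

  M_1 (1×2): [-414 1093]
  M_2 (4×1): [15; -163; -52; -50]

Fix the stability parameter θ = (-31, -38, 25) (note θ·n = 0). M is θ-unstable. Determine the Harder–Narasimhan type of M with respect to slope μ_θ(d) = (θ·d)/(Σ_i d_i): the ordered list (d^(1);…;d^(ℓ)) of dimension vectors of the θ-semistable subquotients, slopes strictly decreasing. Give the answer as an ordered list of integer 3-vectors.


Barcode: M ≅ I[1,1], I[1,3], I[3,3]^3. HN layers by μ_θ (3 steps, strictly decreasing):
  μ^(1)=25; μ^(2)=-31; μ^(3)=-69/2

((0, 0, 4); (1, 0, 0); (1, 1, 0))


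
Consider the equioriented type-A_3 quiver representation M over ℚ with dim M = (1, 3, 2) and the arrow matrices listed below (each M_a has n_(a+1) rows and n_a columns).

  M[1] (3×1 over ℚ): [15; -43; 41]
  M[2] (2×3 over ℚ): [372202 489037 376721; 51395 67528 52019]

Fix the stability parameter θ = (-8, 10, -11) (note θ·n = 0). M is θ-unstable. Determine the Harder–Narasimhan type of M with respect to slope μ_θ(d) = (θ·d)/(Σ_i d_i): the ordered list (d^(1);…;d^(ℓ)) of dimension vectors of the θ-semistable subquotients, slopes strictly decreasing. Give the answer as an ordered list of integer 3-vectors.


Barcode: M ≅ I[1,2], I[2,3]^2. HN layers by μ_θ (3 steps, strictly decreasing):
  μ^(1)=10; μ^(2)=-1/2; μ^(3)=-8

((0, 1, 0); (0, 2, 2); (1, 0, 0))


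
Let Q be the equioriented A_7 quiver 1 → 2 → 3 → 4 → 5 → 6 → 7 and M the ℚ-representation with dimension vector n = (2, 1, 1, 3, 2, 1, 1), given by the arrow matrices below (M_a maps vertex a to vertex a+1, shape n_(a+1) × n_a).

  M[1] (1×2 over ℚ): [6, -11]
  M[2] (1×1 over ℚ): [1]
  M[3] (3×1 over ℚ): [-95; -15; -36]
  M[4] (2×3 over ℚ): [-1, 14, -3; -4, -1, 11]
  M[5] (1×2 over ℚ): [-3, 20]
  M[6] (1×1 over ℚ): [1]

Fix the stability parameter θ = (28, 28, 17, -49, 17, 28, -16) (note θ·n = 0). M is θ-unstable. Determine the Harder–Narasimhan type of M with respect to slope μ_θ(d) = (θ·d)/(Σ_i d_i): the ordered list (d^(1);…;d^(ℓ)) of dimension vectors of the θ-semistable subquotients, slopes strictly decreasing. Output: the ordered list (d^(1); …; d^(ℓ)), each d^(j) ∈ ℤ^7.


Via rank(M_{q-1}∘⋯∘M_p): M ≅ I[1,1], I[1,7], I[4,4], I[4,5].
μ_θ-semistable layers: μ^(1)=28; μ^(2)=17; μ^(3)=29/3; μ^(4)=6; μ^(5)=-49

((1, 0, 0, 0, 0, 0, 0); (0, 0, 0, 0, 1, 0, 0); (0, 0, 0, 0, 1, 1, 1); (1, 1, 1, 1, 0, 0, 0); (0, 0, 0, 2, 0, 0, 0))


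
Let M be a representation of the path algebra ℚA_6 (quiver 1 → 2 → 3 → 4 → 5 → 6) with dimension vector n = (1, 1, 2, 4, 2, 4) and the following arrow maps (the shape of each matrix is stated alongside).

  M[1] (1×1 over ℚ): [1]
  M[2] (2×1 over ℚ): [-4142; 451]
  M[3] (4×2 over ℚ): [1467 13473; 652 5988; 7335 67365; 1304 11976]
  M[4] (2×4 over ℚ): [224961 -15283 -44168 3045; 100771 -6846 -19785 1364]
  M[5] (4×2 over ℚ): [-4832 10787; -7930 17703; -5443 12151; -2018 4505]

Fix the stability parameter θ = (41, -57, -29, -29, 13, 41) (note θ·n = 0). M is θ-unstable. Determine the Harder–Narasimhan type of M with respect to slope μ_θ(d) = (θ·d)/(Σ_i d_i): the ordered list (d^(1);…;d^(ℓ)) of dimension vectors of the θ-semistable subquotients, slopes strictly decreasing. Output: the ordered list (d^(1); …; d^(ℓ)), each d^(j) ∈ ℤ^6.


Barcode: M ≅ I[1,6], I[3,3], I[4,4]^2, I[4,6], I[6,6]^2. HN layers by μ_θ (4 steps, strictly decreasing):
  μ^(1)=41; μ^(2)=13; μ^(3)=-37/2; μ^(4)=-29

((0, 0, 0, 0, 0, 4); (0, 0, 0, 0, 2, 0); (1, 1, 1, 1, 0, 0); (0, 0, 1, 3, 0, 0))


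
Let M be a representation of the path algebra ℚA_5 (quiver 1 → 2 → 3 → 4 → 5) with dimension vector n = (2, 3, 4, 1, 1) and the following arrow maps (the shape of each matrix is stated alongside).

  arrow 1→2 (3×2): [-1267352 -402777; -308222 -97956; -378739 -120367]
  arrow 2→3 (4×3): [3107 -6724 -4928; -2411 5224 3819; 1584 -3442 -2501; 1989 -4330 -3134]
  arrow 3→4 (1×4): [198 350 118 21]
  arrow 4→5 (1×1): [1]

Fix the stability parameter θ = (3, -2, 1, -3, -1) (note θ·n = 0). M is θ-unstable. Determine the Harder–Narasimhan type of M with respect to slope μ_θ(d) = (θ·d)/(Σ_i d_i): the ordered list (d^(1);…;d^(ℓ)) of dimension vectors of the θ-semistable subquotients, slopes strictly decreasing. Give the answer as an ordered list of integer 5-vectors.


Barcode: M ≅ I[1,3], I[1,5], I[2,3], I[3,3]. HN layers by μ_θ (4 steps, strictly decreasing):
  μ^(1)=1; μ^(2)=1/2; μ^(3)=-2/5; μ^(4)=-2

((0, 0, 3, 0, 0); (1, 1, 0, 0, 0); (1, 1, 1, 1, 1); (0, 1, 0, 0, 0))


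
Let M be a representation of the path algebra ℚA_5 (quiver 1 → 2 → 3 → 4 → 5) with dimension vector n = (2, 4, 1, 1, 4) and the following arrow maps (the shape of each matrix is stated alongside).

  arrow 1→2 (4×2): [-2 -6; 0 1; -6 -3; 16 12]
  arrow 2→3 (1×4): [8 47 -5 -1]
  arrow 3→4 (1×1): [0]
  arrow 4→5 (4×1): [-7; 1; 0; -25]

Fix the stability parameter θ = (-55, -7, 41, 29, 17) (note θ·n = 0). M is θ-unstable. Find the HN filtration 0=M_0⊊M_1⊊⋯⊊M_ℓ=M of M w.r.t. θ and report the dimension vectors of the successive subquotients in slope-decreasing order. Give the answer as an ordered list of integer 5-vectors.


Via rank(M_{q-1}∘⋯∘M_p): M ≅ I[1,2], I[1,3], I[2,2]^2, I[4,5], I[5,5]^3.
μ_θ-semistable layers: μ^(1)=41; μ^(2)=23; μ^(3)=17; μ^(4)=-7; μ^(5)=-55

((0, 0, 1, 0, 0); (0, 0, 0, 1, 1); (0, 0, 0, 0, 3); (0, 4, 0, 0, 0); (2, 0, 0, 0, 0))


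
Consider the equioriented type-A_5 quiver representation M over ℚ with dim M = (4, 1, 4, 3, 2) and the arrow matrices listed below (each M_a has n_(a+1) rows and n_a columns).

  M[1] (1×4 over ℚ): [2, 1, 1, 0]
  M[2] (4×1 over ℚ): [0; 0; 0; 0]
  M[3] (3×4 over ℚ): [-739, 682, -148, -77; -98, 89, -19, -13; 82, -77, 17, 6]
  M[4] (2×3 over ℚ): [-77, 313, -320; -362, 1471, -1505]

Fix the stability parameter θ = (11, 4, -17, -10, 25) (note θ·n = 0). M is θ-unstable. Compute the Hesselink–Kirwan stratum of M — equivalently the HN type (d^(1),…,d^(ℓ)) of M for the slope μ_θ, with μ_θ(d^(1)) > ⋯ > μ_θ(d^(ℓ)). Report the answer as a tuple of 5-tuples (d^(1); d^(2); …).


Via rank(M_{q-1}∘⋯∘M_p): M ≅ I[1,1]^3, I[1,2], I[3,3], I[3,4], I[3,5]^2.
μ_θ-semistable layers: μ^(1)=25; μ^(2)=11; μ^(3)=15/2; μ^(4)=-10; μ^(5)=-17

((0, 0, 0, 0, 2); (3, 0, 0, 0, 0); (1, 1, 0, 0, 0); (0, 0, 0, 3, 0); (0, 0, 4, 0, 0))


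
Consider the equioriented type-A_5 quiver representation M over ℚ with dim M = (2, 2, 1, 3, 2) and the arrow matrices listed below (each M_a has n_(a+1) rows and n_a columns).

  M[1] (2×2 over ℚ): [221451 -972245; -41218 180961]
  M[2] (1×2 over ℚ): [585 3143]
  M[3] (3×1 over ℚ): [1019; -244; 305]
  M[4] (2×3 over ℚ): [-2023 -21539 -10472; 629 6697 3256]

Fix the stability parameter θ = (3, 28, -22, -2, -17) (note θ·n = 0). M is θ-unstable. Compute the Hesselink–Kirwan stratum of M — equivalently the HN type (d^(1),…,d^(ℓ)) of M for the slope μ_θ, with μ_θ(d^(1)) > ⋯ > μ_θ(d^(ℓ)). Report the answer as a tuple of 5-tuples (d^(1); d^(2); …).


Via rank(M_{q-1}∘⋯∘M_p): M ≅ I[1,2], I[1,5], I[4,4]^2, I[5,5].
μ_θ-semistable layers: μ^(1)=28; μ^(2)=3; μ^(3)=-2; μ^(4)=-17

((0, 1, 0, 0, 0); (1, 0, 0, 0, 0); (1, 1, 1, 3, 1); (0, 0, 0, 0, 1))


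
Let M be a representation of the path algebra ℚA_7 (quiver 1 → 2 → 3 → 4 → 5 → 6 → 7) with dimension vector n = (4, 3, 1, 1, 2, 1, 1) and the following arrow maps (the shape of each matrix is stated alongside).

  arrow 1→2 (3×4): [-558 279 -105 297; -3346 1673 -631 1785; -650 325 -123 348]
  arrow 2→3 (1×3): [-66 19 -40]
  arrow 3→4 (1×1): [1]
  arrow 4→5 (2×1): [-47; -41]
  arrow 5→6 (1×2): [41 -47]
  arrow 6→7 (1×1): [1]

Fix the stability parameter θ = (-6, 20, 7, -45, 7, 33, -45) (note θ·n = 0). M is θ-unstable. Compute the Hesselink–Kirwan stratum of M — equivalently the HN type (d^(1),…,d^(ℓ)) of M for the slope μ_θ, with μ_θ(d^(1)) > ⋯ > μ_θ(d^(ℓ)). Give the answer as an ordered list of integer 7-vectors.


Via rank(M_{q-1}∘⋯∘M_p): M ≅ I[1,1]^2, I[1,2], I[1,5], I[2,2], I[5,7].
μ_θ-semistable layers: μ^(1)=20; μ^(2)=7; μ^(3)=-5/3; μ^(4)=-6

((0, 2, 0, 0, 0, 0, 0); (0, 0, 0, 0, 1, 0, 0); (0, 0, 0, 0, 1, 1, 1); (4, 1, 1, 1, 0, 0, 0))


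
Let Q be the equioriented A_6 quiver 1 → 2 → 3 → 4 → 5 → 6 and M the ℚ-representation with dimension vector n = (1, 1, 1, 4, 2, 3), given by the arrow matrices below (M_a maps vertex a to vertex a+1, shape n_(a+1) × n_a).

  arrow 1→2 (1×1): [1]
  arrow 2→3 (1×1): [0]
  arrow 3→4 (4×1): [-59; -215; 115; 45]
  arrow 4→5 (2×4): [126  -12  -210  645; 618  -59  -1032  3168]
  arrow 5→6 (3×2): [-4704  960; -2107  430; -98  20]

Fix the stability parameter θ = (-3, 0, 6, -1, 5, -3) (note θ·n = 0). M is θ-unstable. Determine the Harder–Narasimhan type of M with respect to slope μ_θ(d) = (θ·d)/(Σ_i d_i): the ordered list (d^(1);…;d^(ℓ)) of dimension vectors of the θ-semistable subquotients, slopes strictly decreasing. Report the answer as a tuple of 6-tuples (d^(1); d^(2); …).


Interval decomposition of M: I[1,2], I[3,6], I[4,4]^2, I[4,5], I[6,6]^2.
HN type (ℓ=5): μ^(1)=5; μ^(2)=7/4; μ^(3)=0; μ^(4)=-1; μ^(5)=-3

((0, 0, 0, 0, 1, 0); (0, 0, 1, 1, 1, 1); (0, 1, 0, 0, 0, 0); (0, 0, 0, 3, 0, 0); (1, 0, 0, 0, 0, 2))


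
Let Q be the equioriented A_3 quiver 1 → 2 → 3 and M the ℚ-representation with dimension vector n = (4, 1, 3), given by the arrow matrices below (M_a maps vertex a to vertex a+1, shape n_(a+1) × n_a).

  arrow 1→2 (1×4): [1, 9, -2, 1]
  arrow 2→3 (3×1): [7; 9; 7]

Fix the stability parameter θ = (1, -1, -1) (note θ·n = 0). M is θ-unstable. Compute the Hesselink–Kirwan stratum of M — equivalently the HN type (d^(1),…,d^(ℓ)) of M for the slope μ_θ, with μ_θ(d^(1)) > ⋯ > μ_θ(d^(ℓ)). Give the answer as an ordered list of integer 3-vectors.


Via rank(M_{q-1}∘⋯∘M_p): M ≅ I[1,1]^3, I[1,3], I[3,3]^2.
μ_θ-semistable layers: μ^(1)=1; μ^(2)=-1/3; μ^(3)=-1

((3, 0, 0); (1, 1, 1); (0, 0, 2))


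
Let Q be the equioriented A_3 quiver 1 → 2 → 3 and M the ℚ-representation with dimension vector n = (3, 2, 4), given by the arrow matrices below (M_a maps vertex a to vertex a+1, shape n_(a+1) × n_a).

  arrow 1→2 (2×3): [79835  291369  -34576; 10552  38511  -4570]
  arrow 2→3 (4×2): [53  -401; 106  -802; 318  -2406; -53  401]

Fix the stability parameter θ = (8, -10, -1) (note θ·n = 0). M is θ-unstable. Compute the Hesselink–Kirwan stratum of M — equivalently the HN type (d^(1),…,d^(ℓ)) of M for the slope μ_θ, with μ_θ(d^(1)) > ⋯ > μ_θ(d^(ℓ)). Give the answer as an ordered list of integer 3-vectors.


Via rank(M_{q-1}∘⋯∘M_p): M ≅ I[1,1], I[1,2], I[1,3], I[3,3]^3.
μ_θ-semistable layers: μ^(1)=8; μ^(2)=-1

((1, 0, 0); (2, 2, 4))


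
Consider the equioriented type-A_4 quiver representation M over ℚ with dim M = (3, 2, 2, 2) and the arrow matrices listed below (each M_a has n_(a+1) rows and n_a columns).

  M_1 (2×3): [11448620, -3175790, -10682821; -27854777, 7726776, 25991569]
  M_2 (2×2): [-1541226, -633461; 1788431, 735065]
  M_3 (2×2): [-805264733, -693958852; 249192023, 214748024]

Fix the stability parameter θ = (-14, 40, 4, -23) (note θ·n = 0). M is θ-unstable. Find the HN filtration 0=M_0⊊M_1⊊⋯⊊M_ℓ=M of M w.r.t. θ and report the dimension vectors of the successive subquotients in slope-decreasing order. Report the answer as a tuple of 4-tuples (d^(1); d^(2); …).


Barcode: M ≅ I[1,1], I[1,4]^2. HN layers by μ_θ (2 steps, strictly decreasing):
  μ^(1)=7; μ^(2)=-14

((0, 2, 2, 2); (3, 0, 0, 0))


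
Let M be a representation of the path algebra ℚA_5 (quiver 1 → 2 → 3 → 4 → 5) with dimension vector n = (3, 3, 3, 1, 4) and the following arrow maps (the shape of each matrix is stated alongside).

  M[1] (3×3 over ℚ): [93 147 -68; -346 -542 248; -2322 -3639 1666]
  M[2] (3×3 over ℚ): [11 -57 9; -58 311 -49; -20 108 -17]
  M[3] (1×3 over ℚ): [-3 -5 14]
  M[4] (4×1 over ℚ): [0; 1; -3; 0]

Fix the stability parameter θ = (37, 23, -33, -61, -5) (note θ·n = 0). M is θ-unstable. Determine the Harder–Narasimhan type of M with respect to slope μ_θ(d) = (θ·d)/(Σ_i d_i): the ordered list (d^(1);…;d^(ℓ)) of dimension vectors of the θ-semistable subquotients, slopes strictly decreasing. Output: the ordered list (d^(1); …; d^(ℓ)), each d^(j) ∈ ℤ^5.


Interval decomposition of M: I[1,1], I[1,3], I[1,5], I[2,3], I[5,5]^3.
HN type (ℓ=4): μ^(1)=37; μ^(2)=9; μ^(3)=-5; μ^(4)=-17/2

((1, 0, 0, 0, 0); (1, 1, 1, 0, 0); (0, 1, 1, 0, 4); (1, 1, 1, 1, 0))


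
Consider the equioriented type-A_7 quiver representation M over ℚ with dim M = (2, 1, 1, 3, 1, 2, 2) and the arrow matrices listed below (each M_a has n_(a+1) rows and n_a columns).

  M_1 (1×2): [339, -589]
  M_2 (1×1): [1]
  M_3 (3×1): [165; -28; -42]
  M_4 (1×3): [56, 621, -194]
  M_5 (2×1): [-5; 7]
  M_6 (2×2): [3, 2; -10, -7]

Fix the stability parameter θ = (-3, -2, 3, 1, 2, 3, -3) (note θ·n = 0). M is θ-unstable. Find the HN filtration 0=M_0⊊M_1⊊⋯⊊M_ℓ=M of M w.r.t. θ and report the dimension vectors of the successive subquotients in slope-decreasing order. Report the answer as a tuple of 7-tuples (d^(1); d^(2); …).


Via rank(M_{q-1}∘⋯∘M_p): M ≅ I[1,1], I[1,4], I[4,4], I[4,7], I[6,7].
μ_θ-semistable layers: μ^(1)=2; μ^(2)=1; μ^(3)=3/4; μ^(4)=0; μ^(5)=-2; μ^(6)=-3

((0, 0, 1, 1, 0, 0, 0); (0, 0, 0, 1, 0, 0, 0); (0, 0, 0, 1, 1, 1, 1); (0, 0, 0, 0, 0, 1, 1); (0, 1, 0, 0, 0, 0, 0); (2, 0, 0, 0, 0, 0, 0))


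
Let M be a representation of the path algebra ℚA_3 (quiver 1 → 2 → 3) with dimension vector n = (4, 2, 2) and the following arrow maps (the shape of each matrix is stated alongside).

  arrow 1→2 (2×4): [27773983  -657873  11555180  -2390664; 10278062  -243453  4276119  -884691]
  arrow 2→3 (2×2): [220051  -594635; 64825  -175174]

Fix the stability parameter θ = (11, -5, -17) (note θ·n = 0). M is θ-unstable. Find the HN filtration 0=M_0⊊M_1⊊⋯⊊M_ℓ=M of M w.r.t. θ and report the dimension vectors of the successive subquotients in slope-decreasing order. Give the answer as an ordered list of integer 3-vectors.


Via rank(M_{q-1}∘⋯∘M_p): M ≅ I[1,1]^2, I[1,3]^2.
μ_θ-semistable layers: μ^(1)=11; μ^(2)=-11/3

((2, 0, 0); (2, 2, 2))


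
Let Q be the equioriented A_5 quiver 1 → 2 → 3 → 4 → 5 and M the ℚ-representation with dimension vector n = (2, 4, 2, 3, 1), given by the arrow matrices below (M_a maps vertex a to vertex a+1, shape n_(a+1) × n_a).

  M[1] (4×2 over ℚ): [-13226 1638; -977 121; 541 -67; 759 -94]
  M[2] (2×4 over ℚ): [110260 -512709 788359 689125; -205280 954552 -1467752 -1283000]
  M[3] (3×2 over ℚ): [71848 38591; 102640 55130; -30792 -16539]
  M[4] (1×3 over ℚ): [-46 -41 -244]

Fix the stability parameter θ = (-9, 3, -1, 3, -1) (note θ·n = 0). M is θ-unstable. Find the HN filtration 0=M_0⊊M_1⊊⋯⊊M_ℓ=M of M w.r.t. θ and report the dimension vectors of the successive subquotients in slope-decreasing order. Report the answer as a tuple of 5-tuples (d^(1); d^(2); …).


Via rank(M_{q-1}∘⋯∘M_p): M ≅ I[1,2], I[1,3], I[2,2]^2, I[3,4], I[4,4], I[4,5].
μ_θ-semistable layers: μ^(1)=3; μ^(2)=1; μ^(3)=-1; μ^(4)=-9

((0, 3, 0, 2, 0); (0, 1, 1, 1, 1); (0, 0, 1, 0, 0); (2, 0, 0, 0, 0))


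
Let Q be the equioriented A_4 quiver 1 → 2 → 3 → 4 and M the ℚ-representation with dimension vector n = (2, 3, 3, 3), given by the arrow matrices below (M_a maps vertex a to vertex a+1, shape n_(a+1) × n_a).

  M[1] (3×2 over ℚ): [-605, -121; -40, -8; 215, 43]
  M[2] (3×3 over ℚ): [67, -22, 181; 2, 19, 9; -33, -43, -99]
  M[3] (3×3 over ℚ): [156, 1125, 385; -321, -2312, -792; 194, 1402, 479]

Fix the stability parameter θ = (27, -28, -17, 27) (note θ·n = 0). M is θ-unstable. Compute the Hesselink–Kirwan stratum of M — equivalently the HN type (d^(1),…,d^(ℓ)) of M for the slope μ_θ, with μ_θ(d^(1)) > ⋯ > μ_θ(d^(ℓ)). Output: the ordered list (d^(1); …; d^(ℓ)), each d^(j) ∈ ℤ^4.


Interval decomposition of M: I[1,1], I[1,4], I[2,4]^2.
HN type (ℓ=4): μ^(1)=27; μ^(2)=-6; μ^(3)=-17; μ^(4)=-28

((1, 0, 0, 3); (1, 1, 1, 0); (0, 0, 2, 0); (0, 2, 0, 0))


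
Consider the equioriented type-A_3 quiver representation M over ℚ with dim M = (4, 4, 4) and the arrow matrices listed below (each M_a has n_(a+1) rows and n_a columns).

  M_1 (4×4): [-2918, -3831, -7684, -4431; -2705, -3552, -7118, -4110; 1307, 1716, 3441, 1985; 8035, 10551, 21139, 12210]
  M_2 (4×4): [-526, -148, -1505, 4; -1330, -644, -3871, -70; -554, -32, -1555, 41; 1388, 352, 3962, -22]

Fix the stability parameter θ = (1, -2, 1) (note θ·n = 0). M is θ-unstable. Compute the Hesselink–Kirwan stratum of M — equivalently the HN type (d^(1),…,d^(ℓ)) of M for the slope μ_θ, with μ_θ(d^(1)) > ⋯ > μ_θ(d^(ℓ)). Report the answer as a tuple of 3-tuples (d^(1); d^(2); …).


Interval decomposition of M: I[1,1], I[1,2], I[1,3]^2, I[2,2], I[3,3]^2.
HN type (ℓ=3): μ^(1)=1; μ^(2)=-1/2; μ^(3)=-2

((1, 0, 4); (3, 3, 0); (0, 1, 0))


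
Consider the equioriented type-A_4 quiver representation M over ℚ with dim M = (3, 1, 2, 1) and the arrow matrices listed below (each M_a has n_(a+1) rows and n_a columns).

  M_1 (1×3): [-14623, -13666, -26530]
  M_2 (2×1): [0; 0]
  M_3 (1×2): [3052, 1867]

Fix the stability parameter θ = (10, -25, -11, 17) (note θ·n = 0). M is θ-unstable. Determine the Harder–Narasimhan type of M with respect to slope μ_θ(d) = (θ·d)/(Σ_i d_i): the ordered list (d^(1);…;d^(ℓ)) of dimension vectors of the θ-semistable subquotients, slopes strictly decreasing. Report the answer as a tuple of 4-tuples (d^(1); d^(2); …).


Via rank(M_{q-1}∘⋯∘M_p): M ≅ I[1,1]^2, I[1,2], I[3,3], I[3,4].
μ_θ-semistable layers: μ^(1)=17; μ^(2)=10; μ^(3)=-15/2; μ^(4)=-11

((0, 0, 0, 1); (2, 0, 0, 0); (1, 1, 0, 0); (0, 0, 2, 0))


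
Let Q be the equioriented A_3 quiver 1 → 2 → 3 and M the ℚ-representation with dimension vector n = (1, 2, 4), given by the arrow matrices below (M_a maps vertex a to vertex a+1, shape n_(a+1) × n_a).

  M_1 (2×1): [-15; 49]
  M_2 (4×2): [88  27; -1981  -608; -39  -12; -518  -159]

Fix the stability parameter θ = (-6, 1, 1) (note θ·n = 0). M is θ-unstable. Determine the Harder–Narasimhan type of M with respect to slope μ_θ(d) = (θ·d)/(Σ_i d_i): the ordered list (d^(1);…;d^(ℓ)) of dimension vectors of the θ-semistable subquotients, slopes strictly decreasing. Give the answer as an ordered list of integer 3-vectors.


Interval decomposition of M: I[1,3], I[2,3], I[3,3]^2.
HN type (ℓ=2): μ^(1)=1; μ^(2)=-6

((0, 2, 4); (1, 0, 0))


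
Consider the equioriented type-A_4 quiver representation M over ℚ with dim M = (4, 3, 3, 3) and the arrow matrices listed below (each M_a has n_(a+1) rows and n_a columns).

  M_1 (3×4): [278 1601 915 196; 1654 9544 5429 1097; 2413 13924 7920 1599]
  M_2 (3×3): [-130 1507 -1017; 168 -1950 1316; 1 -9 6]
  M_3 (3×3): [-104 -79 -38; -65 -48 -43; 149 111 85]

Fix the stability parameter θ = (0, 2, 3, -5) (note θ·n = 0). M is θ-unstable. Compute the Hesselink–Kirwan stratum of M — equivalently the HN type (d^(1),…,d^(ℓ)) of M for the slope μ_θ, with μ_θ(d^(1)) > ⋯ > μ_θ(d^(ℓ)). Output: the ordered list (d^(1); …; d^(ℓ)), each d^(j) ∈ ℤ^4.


Barcode: M ≅ I[1,1], I[1,3], I[1,4]^2, I[4,4]. HN layers by μ_θ (4 steps, strictly decreasing):
  μ^(1)=3; μ^(2)=2; μ^(3)=0; μ^(4)=-5

((0, 0, 1, 0); (0, 1, 0, 0); (4, 2, 2, 2); (0, 0, 0, 1))


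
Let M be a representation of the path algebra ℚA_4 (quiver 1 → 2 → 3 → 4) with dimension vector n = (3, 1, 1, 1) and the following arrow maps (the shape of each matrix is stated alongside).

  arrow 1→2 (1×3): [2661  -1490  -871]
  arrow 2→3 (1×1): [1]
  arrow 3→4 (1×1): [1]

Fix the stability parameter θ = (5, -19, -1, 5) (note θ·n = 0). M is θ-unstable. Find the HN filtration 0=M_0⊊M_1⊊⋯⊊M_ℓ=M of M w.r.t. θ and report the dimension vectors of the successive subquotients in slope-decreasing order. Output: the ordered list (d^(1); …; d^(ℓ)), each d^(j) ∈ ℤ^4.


Barcode: M ≅ I[1,1]^2, I[1,4]. HN layers by μ_θ (3 steps, strictly decreasing):
  μ^(1)=5; μ^(2)=-1; μ^(3)=-7

((2, 0, 0, 1); (0, 0, 1, 0); (1, 1, 0, 0))


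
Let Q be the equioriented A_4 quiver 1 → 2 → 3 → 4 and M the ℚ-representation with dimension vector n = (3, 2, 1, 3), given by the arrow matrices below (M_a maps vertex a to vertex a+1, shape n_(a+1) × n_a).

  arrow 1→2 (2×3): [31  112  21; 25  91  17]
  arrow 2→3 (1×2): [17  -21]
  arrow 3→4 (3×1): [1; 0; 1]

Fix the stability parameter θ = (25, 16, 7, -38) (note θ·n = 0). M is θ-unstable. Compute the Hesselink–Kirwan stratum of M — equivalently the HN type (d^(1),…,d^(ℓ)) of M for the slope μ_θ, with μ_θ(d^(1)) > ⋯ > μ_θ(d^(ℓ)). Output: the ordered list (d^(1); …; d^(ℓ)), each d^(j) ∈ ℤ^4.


Barcode: M ≅ I[1,1], I[1,2], I[1,4], I[4,4]^2. HN layers by μ_θ (4 steps, strictly decreasing):
  μ^(1)=25; μ^(2)=41/2; μ^(3)=5/2; μ^(4)=-38

((1, 0, 0, 0); (1, 1, 0, 0); (1, 1, 1, 1); (0, 0, 0, 2))


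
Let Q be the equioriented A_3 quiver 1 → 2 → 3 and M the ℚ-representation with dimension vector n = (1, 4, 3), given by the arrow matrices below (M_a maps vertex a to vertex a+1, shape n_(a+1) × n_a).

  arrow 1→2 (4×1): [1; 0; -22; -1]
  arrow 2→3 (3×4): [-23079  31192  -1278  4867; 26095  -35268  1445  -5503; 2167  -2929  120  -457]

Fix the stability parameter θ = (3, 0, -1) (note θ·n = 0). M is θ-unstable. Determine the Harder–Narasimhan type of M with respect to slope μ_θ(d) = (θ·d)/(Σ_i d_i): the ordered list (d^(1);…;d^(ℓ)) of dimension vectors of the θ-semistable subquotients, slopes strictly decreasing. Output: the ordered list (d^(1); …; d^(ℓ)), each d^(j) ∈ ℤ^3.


Interval decomposition of M: I[1,3], I[2,2], I[2,3]^2.
HN type (ℓ=3): μ^(1)=2/3; μ^(2)=0; μ^(3)=-1/2

((1, 1, 1); (0, 1, 0); (0, 2, 2))


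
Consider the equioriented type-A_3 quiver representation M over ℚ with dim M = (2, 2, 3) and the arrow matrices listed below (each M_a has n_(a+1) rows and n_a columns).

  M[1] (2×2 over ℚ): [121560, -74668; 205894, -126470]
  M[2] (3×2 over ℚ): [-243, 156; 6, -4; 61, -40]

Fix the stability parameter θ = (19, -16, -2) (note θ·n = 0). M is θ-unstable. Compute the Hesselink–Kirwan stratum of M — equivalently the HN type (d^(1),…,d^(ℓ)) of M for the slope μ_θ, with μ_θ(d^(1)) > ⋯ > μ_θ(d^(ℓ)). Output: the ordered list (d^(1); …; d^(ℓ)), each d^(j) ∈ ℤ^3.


Barcode: M ≅ I[1,3]^2, I[3,3]. HN layers by μ_θ (2 steps, strictly decreasing):
  μ^(1)=1/3; μ^(2)=-2

((2, 2, 2); (0, 0, 1))


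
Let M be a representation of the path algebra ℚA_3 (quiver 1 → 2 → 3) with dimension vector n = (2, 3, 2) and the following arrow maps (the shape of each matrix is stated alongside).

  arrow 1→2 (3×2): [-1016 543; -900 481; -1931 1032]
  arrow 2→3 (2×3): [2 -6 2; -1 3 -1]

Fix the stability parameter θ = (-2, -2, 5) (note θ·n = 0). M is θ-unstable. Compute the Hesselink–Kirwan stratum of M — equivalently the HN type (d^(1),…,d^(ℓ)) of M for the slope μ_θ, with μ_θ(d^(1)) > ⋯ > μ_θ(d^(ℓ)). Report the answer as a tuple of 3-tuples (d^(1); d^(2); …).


Barcode: M ≅ I[1,2], I[1,3], I[2,2], I[3,3]. HN layers by μ_θ (2 steps, strictly decreasing):
  μ^(1)=5; μ^(2)=-2

((0, 0, 2); (2, 3, 0))


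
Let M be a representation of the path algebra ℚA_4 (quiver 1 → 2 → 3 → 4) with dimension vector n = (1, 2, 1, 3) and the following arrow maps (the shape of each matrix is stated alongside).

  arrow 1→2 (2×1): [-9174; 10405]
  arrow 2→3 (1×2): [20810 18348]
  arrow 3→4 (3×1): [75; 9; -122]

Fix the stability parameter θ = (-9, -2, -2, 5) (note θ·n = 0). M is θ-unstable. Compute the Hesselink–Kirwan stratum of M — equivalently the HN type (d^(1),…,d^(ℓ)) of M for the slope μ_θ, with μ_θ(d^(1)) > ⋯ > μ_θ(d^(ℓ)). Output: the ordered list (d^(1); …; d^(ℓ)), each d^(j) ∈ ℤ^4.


Via rank(M_{q-1}∘⋯∘M_p): M ≅ I[1,2], I[2,4], I[4,4]^2.
μ_θ-semistable layers: μ^(1)=5; μ^(2)=-2; μ^(3)=-9

((0, 0, 0, 3); (0, 2, 1, 0); (1, 0, 0, 0))


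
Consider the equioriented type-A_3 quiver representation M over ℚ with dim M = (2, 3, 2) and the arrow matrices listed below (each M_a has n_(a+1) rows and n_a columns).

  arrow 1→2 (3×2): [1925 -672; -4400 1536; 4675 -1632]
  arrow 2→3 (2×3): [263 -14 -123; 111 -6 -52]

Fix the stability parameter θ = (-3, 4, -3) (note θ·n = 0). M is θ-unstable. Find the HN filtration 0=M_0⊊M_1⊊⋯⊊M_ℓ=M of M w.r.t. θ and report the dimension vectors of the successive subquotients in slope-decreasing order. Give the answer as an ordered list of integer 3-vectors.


Via rank(M_{q-1}∘⋯∘M_p): M ≅ I[1,1], I[1,3], I[2,2], I[2,3].
μ_θ-semistable layers: μ^(1)=4; μ^(2)=1/2; μ^(3)=-3

((0, 1, 0); (0, 2, 2); (2, 0, 0))


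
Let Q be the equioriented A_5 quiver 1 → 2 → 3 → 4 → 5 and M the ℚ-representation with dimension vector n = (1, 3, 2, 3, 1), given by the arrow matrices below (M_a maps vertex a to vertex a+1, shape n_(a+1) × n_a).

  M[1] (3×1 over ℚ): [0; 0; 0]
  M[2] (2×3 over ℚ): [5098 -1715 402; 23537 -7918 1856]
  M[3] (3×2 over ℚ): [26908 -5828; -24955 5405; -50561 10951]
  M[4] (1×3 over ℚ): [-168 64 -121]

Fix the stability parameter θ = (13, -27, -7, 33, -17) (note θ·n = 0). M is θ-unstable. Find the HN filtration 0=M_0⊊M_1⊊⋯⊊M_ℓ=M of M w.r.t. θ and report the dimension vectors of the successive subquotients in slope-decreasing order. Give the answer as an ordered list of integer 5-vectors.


Via rank(M_{q-1}∘⋯∘M_p): M ≅ I[1,1], I[2,2], I[2,3], I[2,5], I[4,4]^2.
μ_θ-semistable layers: μ^(1)=33; μ^(2)=13; μ^(3)=8; μ^(4)=-7; μ^(5)=-27

((0, 0, 0, 2, 0); (1, 0, 0, 0, 0); (0, 0, 0, 1, 1); (0, 0, 2, 0, 0); (0, 3, 0, 0, 0))


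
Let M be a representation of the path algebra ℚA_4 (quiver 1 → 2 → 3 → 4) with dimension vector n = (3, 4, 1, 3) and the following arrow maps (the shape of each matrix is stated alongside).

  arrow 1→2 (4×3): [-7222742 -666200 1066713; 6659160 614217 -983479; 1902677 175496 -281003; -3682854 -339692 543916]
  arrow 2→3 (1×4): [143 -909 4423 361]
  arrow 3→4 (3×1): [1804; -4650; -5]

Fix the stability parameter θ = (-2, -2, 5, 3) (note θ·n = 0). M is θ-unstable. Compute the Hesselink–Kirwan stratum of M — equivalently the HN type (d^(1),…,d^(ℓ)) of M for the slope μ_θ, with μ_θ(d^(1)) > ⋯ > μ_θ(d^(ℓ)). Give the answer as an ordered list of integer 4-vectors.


Barcode: M ≅ I[1,2]^2, I[1,4], I[2,2], I[4,4]^2. HN layers by μ_θ (3 steps, strictly decreasing):
  μ^(1)=4; μ^(2)=3; μ^(3)=-2

((0, 0, 1, 1); (0, 0, 0, 2); (3, 4, 0, 0))


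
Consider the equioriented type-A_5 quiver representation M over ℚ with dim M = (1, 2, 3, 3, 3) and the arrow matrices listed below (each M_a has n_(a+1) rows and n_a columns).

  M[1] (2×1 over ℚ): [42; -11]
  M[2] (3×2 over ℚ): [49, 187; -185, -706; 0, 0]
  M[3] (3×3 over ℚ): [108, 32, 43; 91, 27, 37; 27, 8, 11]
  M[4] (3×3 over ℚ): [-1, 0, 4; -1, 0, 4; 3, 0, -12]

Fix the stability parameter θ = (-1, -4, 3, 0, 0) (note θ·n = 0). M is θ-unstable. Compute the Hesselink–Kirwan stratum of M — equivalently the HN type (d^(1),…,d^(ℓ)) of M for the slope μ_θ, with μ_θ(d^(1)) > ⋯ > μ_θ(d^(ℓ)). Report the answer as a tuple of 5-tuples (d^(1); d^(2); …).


Interval decomposition of M: I[1,4], I[2,4], I[3,5], I[5,5]^2.
HN type (ℓ=5): μ^(1)=3/2; μ^(2)=1; μ^(3)=0; μ^(4)=-5/2; μ^(5)=-4

((0, 0, 2, 2, 0); (0, 0, 1, 1, 1); (0, 0, 0, 0, 2); (1, 1, 0, 0, 0); (0, 1, 0, 0, 0))


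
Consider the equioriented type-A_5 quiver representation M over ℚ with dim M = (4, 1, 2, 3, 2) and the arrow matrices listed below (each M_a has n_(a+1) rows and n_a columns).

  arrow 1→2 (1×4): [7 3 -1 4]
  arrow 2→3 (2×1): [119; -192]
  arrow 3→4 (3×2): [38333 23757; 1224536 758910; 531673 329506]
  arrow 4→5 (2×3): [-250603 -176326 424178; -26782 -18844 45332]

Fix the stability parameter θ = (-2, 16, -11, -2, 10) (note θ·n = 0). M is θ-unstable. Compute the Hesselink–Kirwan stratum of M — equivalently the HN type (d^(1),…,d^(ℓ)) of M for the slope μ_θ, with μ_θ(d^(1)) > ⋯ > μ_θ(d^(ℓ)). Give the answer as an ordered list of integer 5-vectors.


Via rank(M_{q-1}∘⋯∘M_p): M ≅ I[1,1]^3, I[1,5], I[3,4], I[4,4], I[5,5].
μ_θ-semistable layers: μ^(1)=10; μ^(2)=1; μ^(3)=-2; μ^(4)=-11

((0, 0, 0, 0, 2); (0, 1, 1, 1, 0); (4, 0, 0, 2, 0); (0, 0, 1, 0, 0))


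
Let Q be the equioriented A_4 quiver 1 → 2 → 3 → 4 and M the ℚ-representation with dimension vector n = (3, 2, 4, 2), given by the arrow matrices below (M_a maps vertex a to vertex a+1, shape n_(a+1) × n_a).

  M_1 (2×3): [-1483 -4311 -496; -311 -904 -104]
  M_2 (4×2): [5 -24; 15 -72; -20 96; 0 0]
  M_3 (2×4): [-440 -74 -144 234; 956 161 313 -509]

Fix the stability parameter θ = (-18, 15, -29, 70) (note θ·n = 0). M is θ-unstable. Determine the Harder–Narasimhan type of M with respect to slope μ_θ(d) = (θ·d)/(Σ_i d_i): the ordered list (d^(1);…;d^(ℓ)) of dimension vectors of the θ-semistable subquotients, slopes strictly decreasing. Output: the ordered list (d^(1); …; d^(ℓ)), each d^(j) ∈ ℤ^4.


Barcode: M ≅ I[1,1], I[1,2], I[1,4], I[3,3]^2, I[3,4]. HN layers by μ_θ (5 steps, strictly decreasing):
  μ^(1)=70; μ^(2)=15; μ^(3)=-7; μ^(4)=-18; μ^(5)=-29

((0, 0, 0, 2); (0, 1, 0, 0); (0, 1, 1, 0); (3, 0, 0, 0); (0, 0, 3, 0))


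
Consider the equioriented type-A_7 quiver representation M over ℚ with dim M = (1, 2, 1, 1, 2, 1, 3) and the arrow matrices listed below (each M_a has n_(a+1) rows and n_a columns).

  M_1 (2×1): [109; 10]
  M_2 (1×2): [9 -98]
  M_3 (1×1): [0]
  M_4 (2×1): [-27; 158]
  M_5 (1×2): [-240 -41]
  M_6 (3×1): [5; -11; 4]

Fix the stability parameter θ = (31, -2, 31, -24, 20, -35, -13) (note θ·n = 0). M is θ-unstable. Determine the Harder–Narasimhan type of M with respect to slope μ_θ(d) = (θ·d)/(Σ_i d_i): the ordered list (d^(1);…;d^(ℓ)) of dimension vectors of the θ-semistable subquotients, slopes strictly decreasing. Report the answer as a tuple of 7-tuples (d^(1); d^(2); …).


Barcode: M ≅ I[1,3], I[2,2], I[4,7], I[5,5], I[7,7]^2. HN layers by μ_θ (7 steps, strictly decreasing):
  μ^(1)=31; μ^(2)=20; μ^(3)=29/2; μ^(4)=-2; μ^(5)=-28/3; μ^(6)=-13; μ^(7)=-24

((0, 0, 1, 0, 0, 0, 0); (0, 0, 0, 0, 1, 0, 0); (1, 1, 0, 0, 0, 0, 0); (0, 1, 0, 0, 0, 0, 0); (0, 0, 0, 0, 1, 1, 1); (0, 0, 0, 0, 0, 0, 2); (0, 0, 0, 1, 0, 0, 0))


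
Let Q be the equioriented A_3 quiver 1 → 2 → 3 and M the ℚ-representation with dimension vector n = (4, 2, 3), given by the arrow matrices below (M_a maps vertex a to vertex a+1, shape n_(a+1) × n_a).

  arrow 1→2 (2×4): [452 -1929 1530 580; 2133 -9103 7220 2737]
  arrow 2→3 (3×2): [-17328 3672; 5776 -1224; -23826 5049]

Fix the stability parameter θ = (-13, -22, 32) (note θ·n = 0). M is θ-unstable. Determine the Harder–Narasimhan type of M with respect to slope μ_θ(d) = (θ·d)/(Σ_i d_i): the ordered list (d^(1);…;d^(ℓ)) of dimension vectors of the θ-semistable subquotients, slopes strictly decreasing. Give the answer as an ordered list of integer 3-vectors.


Barcode: M ≅ I[1,1]^2, I[1,2], I[1,3], I[3,3]^2. HN layers by μ_θ (3 steps, strictly decreasing):
  μ^(1)=32; μ^(2)=-13; μ^(3)=-35/2

((0, 0, 3); (2, 0, 0); (2, 2, 0))


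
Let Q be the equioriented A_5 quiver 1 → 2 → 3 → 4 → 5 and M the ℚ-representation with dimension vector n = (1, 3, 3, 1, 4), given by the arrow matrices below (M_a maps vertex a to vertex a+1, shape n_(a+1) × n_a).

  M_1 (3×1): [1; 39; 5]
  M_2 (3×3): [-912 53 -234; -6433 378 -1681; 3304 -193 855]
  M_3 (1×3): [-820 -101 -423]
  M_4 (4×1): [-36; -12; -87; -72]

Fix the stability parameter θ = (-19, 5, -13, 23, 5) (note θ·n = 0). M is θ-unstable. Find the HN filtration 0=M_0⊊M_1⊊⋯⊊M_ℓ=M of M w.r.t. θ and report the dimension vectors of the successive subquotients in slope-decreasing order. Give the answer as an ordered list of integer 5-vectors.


Interval decomposition of M: I[1,3], I[2,3], I[2,5], I[5,5]^3.
HN type (ℓ=4): μ^(1)=14; μ^(2)=5; μ^(3)=-4; μ^(4)=-19

((0, 0, 0, 1, 1); (0, 0, 0, 0, 3); (0, 3, 3, 0, 0); (1, 0, 0, 0, 0))


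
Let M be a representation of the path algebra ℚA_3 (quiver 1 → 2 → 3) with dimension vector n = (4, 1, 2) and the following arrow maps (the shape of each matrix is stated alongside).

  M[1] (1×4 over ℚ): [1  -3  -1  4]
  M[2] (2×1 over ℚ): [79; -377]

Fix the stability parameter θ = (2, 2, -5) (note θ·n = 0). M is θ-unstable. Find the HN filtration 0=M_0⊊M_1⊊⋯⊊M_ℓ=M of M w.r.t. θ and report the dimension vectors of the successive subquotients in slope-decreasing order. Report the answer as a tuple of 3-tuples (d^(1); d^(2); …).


Via rank(M_{q-1}∘⋯∘M_p): M ≅ I[1,1]^3, I[1,3], I[3,3].
μ_θ-semistable layers: μ^(1)=2; μ^(2)=-1/3; μ^(3)=-5

((3, 0, 0); (1, 1, 1); (0, 0, 1))


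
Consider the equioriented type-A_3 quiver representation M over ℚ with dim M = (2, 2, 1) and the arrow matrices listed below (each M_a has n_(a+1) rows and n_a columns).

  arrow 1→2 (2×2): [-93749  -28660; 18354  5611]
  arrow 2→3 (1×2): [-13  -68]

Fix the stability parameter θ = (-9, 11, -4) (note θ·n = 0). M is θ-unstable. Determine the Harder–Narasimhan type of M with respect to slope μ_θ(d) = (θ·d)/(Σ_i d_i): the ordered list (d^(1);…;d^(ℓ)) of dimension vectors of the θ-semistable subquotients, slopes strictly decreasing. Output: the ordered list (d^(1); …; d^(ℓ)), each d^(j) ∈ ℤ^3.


Via rank(M_{q-1}∘⋯∘M_p): M ≅ I[1,2], I[1,3].
μ_θ-semistable layers: μ^(1)=11; μ^(2)=7/2; μ^(3)=-9

((0, 1, 0); (0, 1, 1); (2, 0, 0))


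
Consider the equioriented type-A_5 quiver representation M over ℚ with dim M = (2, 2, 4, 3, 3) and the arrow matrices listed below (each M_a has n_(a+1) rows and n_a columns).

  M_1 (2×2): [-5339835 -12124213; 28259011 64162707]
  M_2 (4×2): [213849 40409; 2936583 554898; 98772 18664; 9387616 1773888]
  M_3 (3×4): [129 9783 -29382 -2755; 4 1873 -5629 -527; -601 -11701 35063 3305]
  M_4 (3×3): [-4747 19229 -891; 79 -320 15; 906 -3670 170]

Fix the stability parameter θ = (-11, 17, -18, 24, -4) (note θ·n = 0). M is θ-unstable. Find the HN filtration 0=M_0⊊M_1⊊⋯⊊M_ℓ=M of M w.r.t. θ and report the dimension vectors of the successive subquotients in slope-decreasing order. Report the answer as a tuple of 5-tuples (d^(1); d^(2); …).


Via rank(M_{q-1}∘⋯∘M_p): M ≅ I[1,4], I[1,5], I[3,3], I[3,5], I[5,5].
μ_θ-semistable layers: μ^(1)=24; μ^(2)=10; μ^(3)=-1/2; μ^(4)=-4; μ^(5)=-11; μ^(6)=-18

((0, 0, 0, 1, 0); (0, 0, 0, 2, 2); (0, 2, 2, 0, 0); (0, 0, 0, 0, 1); (2, 0, 0, 0, 0); (0, 0, 2, 0, 0))


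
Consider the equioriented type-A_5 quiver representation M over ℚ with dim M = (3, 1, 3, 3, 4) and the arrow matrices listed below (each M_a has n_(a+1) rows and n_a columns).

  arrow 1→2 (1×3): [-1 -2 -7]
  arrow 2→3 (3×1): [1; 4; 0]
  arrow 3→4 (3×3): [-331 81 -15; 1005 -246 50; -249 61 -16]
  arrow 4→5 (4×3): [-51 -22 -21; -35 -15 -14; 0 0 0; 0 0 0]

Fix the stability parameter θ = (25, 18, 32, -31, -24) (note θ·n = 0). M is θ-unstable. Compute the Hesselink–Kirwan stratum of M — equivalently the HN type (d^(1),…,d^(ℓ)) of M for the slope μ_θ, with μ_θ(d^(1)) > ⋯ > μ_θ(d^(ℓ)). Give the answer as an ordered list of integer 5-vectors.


Via rank(M_{q-1}∘⋯∘M_p): M ≅ I[1,1]^2, I[1,4], I[3,5]^2, I[5,5]^2.
μ_θ-semistable layers: μ^(1)=25; μ^(2)=11; μ^(3)=-23/3; μ^(4)=-24

((2, 0, 0, 0, 0); (1, 1, 1, 1, 0); (0, 0, 2, 2, 2); (0, 0, 0, 0, 2))
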